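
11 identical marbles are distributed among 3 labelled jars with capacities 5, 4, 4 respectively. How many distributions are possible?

By stars and bars, unrestricted non-negative solutions to x_1+…+x_3 = 11 number C(11+2,2) = 78.
Subtract solutions that violate a single cap (substitute x_i' = x_i − (cap_i+1)): x_1 ≥ 6 gives C(7,2) = 21; x_2 ≥ 5 gives C(8,2) = 28; x_3 ≥ 5 gives C(8,2) = 28. Together 77.
Add back pairs where two caps are both exceeded: 1 + 1 + 3 = 5.
By inclusion–exclusion the count is 78 − 77 + 5 = 6.

6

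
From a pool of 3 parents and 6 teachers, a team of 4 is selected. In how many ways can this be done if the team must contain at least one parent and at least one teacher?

111

With no constraint there are C(9,4) = 126 possible selections.
Subtract selections that omit an entire group: no parents → C(6,4) = 15; no teachers → C(3,4) = 0.
Both groups omitted at once is impossible, so 126 − 15 = 111.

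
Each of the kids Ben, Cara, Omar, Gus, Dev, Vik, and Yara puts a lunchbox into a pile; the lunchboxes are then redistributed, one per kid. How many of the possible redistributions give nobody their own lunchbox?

1854

This is the derangement count D_7: permutations of 7 items with no fixed point.
By inclusion–exclusion this is Σ_{j=0}^{7} (−1)^j C(7,j)·(7−j)!.
Computing: 5040 − 5040 + 2520 − 840 + 210 − 42 + 7 − 1 = 1854.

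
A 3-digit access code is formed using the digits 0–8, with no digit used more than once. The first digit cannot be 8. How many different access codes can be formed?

448

The first digit has 9−1 = 8 choices (anything except 8).
The remaining 2 digits are filled from the other 8 symbols without repetition: 8 × 7 = 56.
Total: 8 × 56 = 448.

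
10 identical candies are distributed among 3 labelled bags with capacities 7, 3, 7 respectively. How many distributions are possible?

Without the upper bounds there are C(12,2) = 66 ways to split 10 among 3 bags.
Subtract solutions that violate a single cap (substitute x_i' = x_i − (cap_i+1)): x_1 ≥ 8 gives C(4,2) = 6; x_2 ≥ 4 gives C(8,2) = 28; x_3 ≥ 8 gives C(4,2) = 6. Together 40.
No two caps can be exceeded simultaneously, so the pair terms are all 0.
By inclusion–exclusion the count is 66 − 40 + 0 = 26.

26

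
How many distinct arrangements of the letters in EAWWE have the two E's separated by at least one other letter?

18

There are 5!/(2!·2!) = 30 arrangements of EAWWE in total.
Arrangements with the E's together: treat EE as one letter, giving (4)!/(2!) = 12.
Subtracting, 30 − 12 = 18 arrangements keep the E's apart.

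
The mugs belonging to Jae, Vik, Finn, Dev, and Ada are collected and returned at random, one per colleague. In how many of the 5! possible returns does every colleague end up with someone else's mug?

Count assignments avoiding every fixed point. For any j of the 5 colleagues fixed to their own mug, the other 5−j can be arranged in (5−j)! ways.
By inclusion–exclusion this is Σ_{j=0}^{5} (−1)^j C(5,j)·(5−j)!.
Computing: 120 − 120 + 60 − 20 + 5 − 1 = 44.

44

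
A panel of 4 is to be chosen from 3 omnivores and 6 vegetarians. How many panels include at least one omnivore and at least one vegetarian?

111

Total 4-person selections from all 9: C(9,4) = 126.
Subtract selections that omit an entire group: no omnivores → C(6,4) = 15; no vegetarians → C(3,4) = 0.
Both groups omitted at once is impossible, so 126 − 15 = 111.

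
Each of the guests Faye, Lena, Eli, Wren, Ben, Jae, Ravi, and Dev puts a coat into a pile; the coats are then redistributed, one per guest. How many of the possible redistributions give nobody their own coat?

14833

Let Aᵢ be the assignments in which guest i gets their own coat. We want the size of the complement of A₁∪…∪A_8.
By inclusion–exclusion this is Σ_{j=0}^{8} (−1)^j C(8,j)·(8−j)!.
Computing: 40320 − 40320 + 20160 − 6720 + 1680 − 336 + 56 − 8 + 1 = 14833.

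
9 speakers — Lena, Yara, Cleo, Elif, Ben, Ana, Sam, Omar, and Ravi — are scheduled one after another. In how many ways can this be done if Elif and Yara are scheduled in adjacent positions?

Place the 7 others and the Elif-Yara pair as 8 objects in a line; the pair has 2 internal arrangements.
That gives 2 × 8! = 2 × 40320 = 80640.

80640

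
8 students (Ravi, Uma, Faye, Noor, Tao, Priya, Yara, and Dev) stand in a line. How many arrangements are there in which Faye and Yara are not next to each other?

There are 8! = 40320 arrangements in all. If Faye and Yara are adjacent, merging them into one block gives 2·(7)! = 10080 arrangements.
So 40320 − 10080 = 30240 arrangements keep them apart.

30240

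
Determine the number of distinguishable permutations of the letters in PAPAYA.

60

PAPAYA has 6 letters with A appearing 3 times and P appearing twice.
Dividing 6! = 720 by 3!·2! = 12 for the repeated letters gives 60.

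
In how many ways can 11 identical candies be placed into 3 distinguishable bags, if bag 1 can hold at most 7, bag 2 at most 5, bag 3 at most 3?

Without the upper bounds there are C(13,2) = 78 ways to split 11 among 3 bags.
Subtract solutions that violate a single cap (substitute x_i' = x_i − (cap_i+1)): x_1 ≥ 8 gives C(5,2) = 10; x_2 ≥ 6 gives C(7,2) = 21; x_3 ≥ 4 gives C(9,2) = 36. Together 67.
Add back pairs where two caps are both exceeded: 0 + 0 + 3 = 3.
By inclusion–exclusion the count is 78 − 67 + 3 = 14.

14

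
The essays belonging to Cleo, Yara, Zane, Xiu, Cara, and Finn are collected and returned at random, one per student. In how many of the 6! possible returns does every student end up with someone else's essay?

265

Let Aᵢ be the assignments in which student i gets their own essay. We want the size of the complement of A₁∪…∪A_6.
By inclusion–exclusion this is Σ_{j=0}^{6} (−1)^j C(6,j)·(6−j)!.
Computing: 720 − 720 + 360 − 120 + 30 − 6 + 1 = 265.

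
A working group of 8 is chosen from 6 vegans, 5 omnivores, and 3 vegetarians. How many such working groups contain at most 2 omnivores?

Split by how many omnivores are chosen (0 through 2).
Sum: C(5,0)·C(9,8) + C(5,1)·C(9,7) + C(5,2)·C(9,6) = 9 + 180 + 840 = 1029.

1029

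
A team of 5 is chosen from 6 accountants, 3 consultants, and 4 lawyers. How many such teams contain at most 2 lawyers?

Split by how many lawyers are chosen (0 through 2).
Sum: C(4,0)·C(9,5) + C(4,1)·C(9,4) + C(4,2)·C(9,3) = 126 + 504 + 504 = 1134.

1134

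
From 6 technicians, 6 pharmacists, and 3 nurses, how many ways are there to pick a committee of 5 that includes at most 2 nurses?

2937

Split by how many nurses are chosen (0 through 2).
Sum: C(3,0)·C(12,5) + C(3,1)·C(12,4) + C(3,2)·C(12,3) = 792 + 1485 + 660 = 2937.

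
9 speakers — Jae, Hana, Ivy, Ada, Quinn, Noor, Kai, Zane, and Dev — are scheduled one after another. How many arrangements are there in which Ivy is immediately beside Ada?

80640

Place the 7 others and the Ivy-Ada pair as 8 objects in a line; the pair has 2 internal arrangements.
That gives 2 × 8! = 2 × 40320 = 80640.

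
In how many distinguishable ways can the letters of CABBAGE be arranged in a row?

1260

CABBAGE has 7 letters with A appearing twice and B appearing twice.
So there are 7! / (2!·2!) = 1260 distinguishable arrangements.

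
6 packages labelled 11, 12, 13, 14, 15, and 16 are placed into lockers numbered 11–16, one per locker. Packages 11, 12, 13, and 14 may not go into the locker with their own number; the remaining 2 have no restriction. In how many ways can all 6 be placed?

Let Aᵢ (for 11 ≤ i ≤ 14) be the placements that put package i in its forbidden locker. Any j of these fix j positions, leaving (6−j)! ways to fill the rest, and there are C(4,j) ways to pick which j.
By inclusion–exclusion, the number of valid placements is Σ_{j=0}^{4} (−1)^j C(4,j)·(6−j)!.
Computing: 720 − 480 + 144 − 24 + 2 = 362.

362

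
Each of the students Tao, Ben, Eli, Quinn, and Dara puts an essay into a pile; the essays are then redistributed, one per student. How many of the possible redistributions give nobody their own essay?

Count assignments avoiding every fixed point. For any j of the 5 students fixed to their own essay, the other 5−j can be arranged in (5−j)! ways.
By inclusion–exclusion this is Σ_{j=0}^{5} (−1)^j C(5,j)·(5−j)!.
Computing: 120 − 120 + 60 − 20 + 5 − 1 = 44.

44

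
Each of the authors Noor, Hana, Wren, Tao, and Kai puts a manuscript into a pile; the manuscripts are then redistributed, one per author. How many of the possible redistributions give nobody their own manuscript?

44

This is the derangement count D_5: permutations of 5 items with no fixed point.
By inclusion–exclusion this is Σ_{j=0}^{5} (−1)^j C(5,j)·(5−j)!.
Computing: 120 − 120 + 60 − 20 + 5 − 1 = 44.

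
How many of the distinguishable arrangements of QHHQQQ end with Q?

With the last slot taken by Q, it remains to arrange the other 5 letters (HHQQQ).
Those 5 letters have H appearing twice and Q appearing 3 times, giving (5)!/(3!·2!) = 10.

10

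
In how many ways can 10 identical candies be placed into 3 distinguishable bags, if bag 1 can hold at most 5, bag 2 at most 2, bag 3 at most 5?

6

Ignoring the caps, the number of non-negative solutions to x_1+…+x_3 = 10 is C(12,2) = 66.
Subtract solutions that violate a single cap (substitute x_i' = x_i − (cap_i+1)): x_1 ≥ 6 gives C(6,2) = 15; x_2 ≥ 3 gives C(9,2) = 36; x_3 ≥ 6 gives C(6,2) = 15. Together 66.
Add back pairs where two caps are both exceeded: 3 + 0 + 3 = 6.
By inclusion–exclusion the count is 66 − 66 + 6 = 6.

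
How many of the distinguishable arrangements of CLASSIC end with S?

360

Fix S in the last position and arrange the remaining 6 letters.
Those 6 letters have C appearing twice, giving (6)!/(2!) = 360.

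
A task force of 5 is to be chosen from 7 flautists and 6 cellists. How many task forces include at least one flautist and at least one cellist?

Total 5-person selections from all 13: C(13,5) = 1287.
Selections missing a whole group: no flautists → C(6,5) = 6; no cellists → C(7,5) = 21.
Both groups omitted at once is impossible, so 1287 − 27 = 1260.

1260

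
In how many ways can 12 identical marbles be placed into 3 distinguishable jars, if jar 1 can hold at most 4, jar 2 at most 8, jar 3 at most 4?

15

Without the upper bounds there are C(14,2) = 91 ways to split 12 among 3 jars.
Subtract solutions that violate a single cap (substitute x_i' = x_i − (cap_i+1)): x_1 ≥ 5 gives C(9,2) = 36; x_2 ≥ 9 gives C(5,2) = 10; x_3 ≥ 5 gives C(9,2) = 36. Together 82.
Add back pairs where two caps are both exceeded: 0 + 6 + 0 = 6.
By inclusion–exclusion the count is 91 − 82 + 6 = 15.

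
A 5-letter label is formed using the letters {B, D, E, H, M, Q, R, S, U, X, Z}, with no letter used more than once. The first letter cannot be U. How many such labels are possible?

50400

The first letter has 11−1 = 10 choices (anything except U).
The remaining 4 letters are filled from the other 10 symbols without repetition: 10 × 9 × 8 × 7 = 5040.
Total: 10 × 5040 = 50400.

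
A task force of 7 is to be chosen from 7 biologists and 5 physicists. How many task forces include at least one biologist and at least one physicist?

With no constraint there are C(12,7) = 792 possible selections.
Subtract selections that omit an entire group: no biologists → C(5,7) = 0; no physicists → C(7,7) = 1.
Both groups omitted at once is impossible, so 792 − 1 = 791.

791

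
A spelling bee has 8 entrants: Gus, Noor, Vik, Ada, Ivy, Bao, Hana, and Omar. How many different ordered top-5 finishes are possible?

There are 8 choices for 1st place, 7 for 2nd, and so on down to 4 for position 5.
That gives 8 × 7 × 6 × 5 × 4 = 6720.

6720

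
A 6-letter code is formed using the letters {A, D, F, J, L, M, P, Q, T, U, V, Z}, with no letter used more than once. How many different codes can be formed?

With no repetition, fill the 6 letters in order: 12 choices, then 11, down to 7.
That product is 12 × 11 × 10 × 9 × 8 × 7 = 665280.

665280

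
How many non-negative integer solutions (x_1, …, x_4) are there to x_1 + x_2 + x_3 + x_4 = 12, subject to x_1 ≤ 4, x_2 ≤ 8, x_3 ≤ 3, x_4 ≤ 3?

60

Ignoring the caps, the number of non-negative solutions to x_1+…+x_4 = 12 is C(15,3) = 455.
Subtract solutions that violate a single cap (substitute x_i' = x_i − (cap_i+1)): x_1 ≥ 5 gives C(10,3) = 120; x_2 ≥ 9 gives C(6,3) = 20; x_3 ≥ 4 gives C(11,3) = 165; x_4 ≥ 4 gives C(11,3) = 165. Together 470.
Add back pairs where two caps are both exceeded: 0 + 20 + 20 + 0 + 0 + 35 = 75.
By inclusion–exclusion the count is 455 − 470 + 75 = 60.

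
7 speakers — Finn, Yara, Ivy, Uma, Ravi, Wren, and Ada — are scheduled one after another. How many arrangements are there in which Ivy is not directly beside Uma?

Of the 7! = 5040 arrangements, those with Ivy and Uma adjacent number 2 × 6! = 1440 (treat the pair as a block with 2 internal orders).
Complementary counting: 5040 − 1440 = 3600.

3600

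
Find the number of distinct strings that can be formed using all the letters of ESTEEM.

The 6 letters of ESTEEM have repeats: E appearing 3 times.
Dividing 6! = 720 by 3! = 6 for the repeated letters gives 120.

120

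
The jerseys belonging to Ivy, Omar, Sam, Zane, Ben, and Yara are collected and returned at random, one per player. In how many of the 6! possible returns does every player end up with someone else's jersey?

265

Let Aᵢ be the assignments in which player i gets their old jersey. We want the size of the complement of A₁∪…∪A_6.
By inclusion–exclusion this is Σ_{j=0}^{6} (−1)^j C(6,j)·(6−j)!.
Computing: 720 − 720 + 360 − 120 + 30 − 6 + 1 = 265.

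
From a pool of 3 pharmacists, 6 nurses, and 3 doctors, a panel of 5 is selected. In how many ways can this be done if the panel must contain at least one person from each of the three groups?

540

With no constraint there are C(12,5) = 792 possible selections.
Subtract selections that omit an entire group: no pharmacists → C(9,5) = 126; no nurses → C(6,5) = 6; no doctors → C(9,5) = 126.
Add back selections omitting two groups (i.e. drawn from a single group): C(3,5) + C(6,5) + C(3,5) = 6.
By inclusion–exclusion: 792 − 258 + 6 = 540.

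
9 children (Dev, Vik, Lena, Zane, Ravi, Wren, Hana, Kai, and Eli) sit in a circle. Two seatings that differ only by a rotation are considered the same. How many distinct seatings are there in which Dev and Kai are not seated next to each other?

30240

All circular seatings of 9 people number (8)! = 40320.
Seatings with Dev beside Kai: treat them as a block with 2 internal orders, giving 2 × (7)! = 10080.
Subtracting, 40320 − 10080 = 30240.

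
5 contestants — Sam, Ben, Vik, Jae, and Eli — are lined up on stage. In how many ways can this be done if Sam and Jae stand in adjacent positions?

Treat {Sam, Jae} as a single unit. There are 4 units to order, and the pair itself can be ordered 2 ways.
So the count is 2·(4)! = 48.

48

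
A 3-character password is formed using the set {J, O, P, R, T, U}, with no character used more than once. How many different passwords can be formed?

With no repetition, fill the 3 characters in order: 6 choices, then 5, down to 4.
6 × 5 × 4 = 120.

120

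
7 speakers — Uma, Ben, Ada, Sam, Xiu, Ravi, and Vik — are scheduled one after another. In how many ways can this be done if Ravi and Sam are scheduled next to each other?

1440

Glue Ravi and Sam into one block (2 internal orders), leaving 6 units to arrange in a row.
So the count is 2·(6)! = 1440.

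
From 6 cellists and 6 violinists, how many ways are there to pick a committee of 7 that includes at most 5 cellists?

786

Split by how many cellists are chosen (0 through 5).
Sum: C(6,0)·C(6,7) + C(6,1)·C(6,6) + C(6,2)·C(6,5) + C(6,3)·C(6,4) + C(6,4)·C(6,3) + C(6,5)·C(6,2) = 0 + 6 + 90 + 300 + 300 + 90 = 786.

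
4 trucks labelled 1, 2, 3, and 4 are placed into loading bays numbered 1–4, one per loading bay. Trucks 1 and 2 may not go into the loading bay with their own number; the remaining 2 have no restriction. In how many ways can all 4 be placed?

14

Let Aᵢ (for i ∈ {1, 2}) be the placements that put truck i in its forbidden loading bay. Any j of these fix j positions, leaving (4−j)! ways to fill the rest, and there are C(2,j) ways to pick which j.
By inclusion–exclusion, the number of valid placements is Σ_{j=0}^{2} (−1)^j C(2,j)·(4−j)!.
Computing: 24 − 12 + 2 = 14.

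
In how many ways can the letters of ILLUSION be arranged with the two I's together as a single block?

2520

Treat the 2 copies of I as a single block. The multiset to arrange is then {II, L, L, N, O, S, U}, 7 items in all.
That gives (7)!/(2!) = 2520 arrangements.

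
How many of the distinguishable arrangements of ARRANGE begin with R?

With the first slot taken by R, it remains to arrange the other 6 letters (ARANGE).
Those 6 letters have A appearing twice, giving (6)!/(2!) = 360.

360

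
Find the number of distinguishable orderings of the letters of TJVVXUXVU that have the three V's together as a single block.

Treat the 3 copies of V as a single block. The multiset to arrange is then {VVV, J, T, U, U, X, X}, 7 items in all.
That gives (7)!/(2!·2!) = 1260 arrangements.

1260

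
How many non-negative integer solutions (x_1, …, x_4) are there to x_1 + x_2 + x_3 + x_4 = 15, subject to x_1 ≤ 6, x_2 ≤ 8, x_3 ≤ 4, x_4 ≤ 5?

Without the upper bounds there are C(18,3) = 816 ways to split 15 among 4 variables.
Subtract solutions that violate a single cap (substitute x_i' = x_i − (cap_i+1)): x_1 ≥ 7 gives C(11,3) = 165; x_2 ≥ 9 gives C(9,3) = 84; x_3 ≥ 5 gives C(13,3) = 286; x_4 ≥ 6 gives C(12,3) = 220. Together 755.
Add back pairs where two caps are both exceeded: 0 + 20 + 10 + 4 + 1 + 35 = 70.
By inclusion–exclusion the count is 816 − 755 + 70 = 131.

131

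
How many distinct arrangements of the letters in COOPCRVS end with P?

With the last slot taken by P, it remains to arrange the other 7 letters (COOCRVS).
Those 7 letters have C appearing twice and O appearing twice, giving (7)!/(2!·2!) = 1260.

1260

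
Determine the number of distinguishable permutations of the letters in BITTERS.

2520

Letter multiplicities in BITTERS: B×1, E×1, I×1, R×1, S×1, T×2.
So there are 7! / (2!) = 2520 distinguishable arrangements.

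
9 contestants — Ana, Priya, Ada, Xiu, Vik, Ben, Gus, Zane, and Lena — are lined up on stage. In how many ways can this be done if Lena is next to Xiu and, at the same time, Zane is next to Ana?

20160

Treat {Lena,Xiu} as one block (2 orders) and {Zane,Ana} as another (2 orders).
That leaves 7 units to arrange: 2 × 2 × 7! = 4 × 5040 = 20160.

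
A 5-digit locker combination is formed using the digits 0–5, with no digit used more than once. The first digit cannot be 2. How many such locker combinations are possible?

The first digit has 6−1 = 5 choices (anything except 2).
The remaining 4 digits are filled from the other 5 symbols without repetition: 5 × 4 × 3 × 2 = 120.
Total: 5 × 120 = 600.

600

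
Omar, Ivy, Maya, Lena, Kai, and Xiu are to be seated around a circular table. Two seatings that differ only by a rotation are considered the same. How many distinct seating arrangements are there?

120

Around a circle, 6 distinct people have 6!/6 = (5)! = 120 rotationally distinct seatings.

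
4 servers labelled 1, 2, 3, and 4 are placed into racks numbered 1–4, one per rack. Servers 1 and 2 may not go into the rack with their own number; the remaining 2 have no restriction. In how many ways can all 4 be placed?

14

Let Aᵢ (for i ∈ {1, 2}) be the placements that put server i in its forbidden rack. Any j of these fix j positions, leaving (4−j)! ways to fill the rest, and there are C(2,j) ways to pick which j.
By inclusion–exclusion, the number of valid placements is Σ_{j=0}^{2} (−1)^j C(2,j)·(4−j)!.
Computing: 24 − 12 + 2 = 14.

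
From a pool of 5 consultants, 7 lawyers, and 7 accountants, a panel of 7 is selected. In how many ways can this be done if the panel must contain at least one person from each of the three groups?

Unrestricted: C(19,7) = 50388 ways to pick any 7 of the 19.
Subtract selections that omit an entire group: no consultants → C(14,7) = 3432; no lawyers → C(12,7) = 792; no accountants → C(12,7) = 792.
Add back selections omitting two groups (i.e. drawn from a single group): C(5,7) + C(7,7) + C(7,7) = 2.
By inclusion–exclusion: 50388 − 5016 + 2 = 45374.

45374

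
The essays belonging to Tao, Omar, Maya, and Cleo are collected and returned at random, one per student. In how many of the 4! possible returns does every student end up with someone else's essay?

Count assignments avoiding every fixed point. For any j of the 4 students fixed to their own essay, the other 4−j can be arranged in (4−j)! ways.
By inclusion–exclusion this is Σ_{j=0}^{4} (−1)^j C(4,j)·(4−j)!.
Computing: 24 − 24 + 12 − 4 + 1 = 9.

9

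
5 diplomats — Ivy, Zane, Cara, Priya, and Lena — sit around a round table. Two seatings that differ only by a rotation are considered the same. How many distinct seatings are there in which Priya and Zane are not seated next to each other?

12

Without the restriction there are (4)! = 24 seatings.
Those with Priya next to Zane: fuse the pair into one unit and seat 4 units around a circle — 2·(3)! = 12.
Subtracting, 24 − 12 = 12.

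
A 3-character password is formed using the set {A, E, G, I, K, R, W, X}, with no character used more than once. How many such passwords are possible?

336

This is a permutation of 3 out of 8: P(8,3) = 8!/5!.
That product is 8 × 7 × 6 = 336.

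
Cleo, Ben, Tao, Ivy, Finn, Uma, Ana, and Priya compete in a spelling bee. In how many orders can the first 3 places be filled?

336

There are 8 choices for 1st place, 7 for 2nd, and 6 for 3rd.
That gives 8 × 7 × 6 = 336.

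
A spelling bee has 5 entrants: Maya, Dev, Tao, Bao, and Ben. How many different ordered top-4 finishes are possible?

120

There are 5 choices for 1st place, 4 for 2nd, and so on down to 2 for position 4.
That gives 5 × 4 × 3 × 2 = 120.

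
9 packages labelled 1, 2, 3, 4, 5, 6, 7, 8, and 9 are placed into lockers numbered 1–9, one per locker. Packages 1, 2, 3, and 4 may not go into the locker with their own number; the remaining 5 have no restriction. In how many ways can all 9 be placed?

Let Aᵢ (for 1 ≤ i ≤ 4) be the placements that put package i in its forbidden locker. Any j of these fix j positions, leaving (9−j)! ways to fill the rest, and there are C(4,j) ways to pick which j.
By inclusion–exclusion, the number of valid placements is Σ_{j=0}^{4} (−1)^j C(4,j)·(9−j)!.
Computing: 362880 − 161280 + 30240 − 2880 + 120 = 229080.

229080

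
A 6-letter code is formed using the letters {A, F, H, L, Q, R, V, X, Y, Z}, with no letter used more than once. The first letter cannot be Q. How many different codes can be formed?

136080

The first letter has 10−1 = 9 choices (anything except Q).
The remaining 5 letters are filled from the other 9 symbols without repetition: 9 × 8 × 7 × 6 × 5 = 15120.
Total: 9 × 15120 = 136080.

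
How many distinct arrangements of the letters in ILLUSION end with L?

With the last slot taken by L, it remains to arrange the other 7 letters (ILUSION).
Those 7 letters have I appearing twice, giving (7)!/(2!) = 2520.

2520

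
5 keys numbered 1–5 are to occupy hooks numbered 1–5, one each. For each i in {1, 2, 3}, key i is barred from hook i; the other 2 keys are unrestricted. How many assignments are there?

64

Let Aᵢ (for i ∈ {1, 2, 3}) be the placements that put key i in its forbidden hook. Any j of these fix j positions, leaving (5−j)! ways to fill the rest, and there are C(3,j) ways to pick which j.
By inclusion–exclusion, the number of valid placements is Σ_{j=0}^{3} (−1)^j C(3,j)·(5−j)!.
Computing: 120 − 72 + 18 − 2 = 64.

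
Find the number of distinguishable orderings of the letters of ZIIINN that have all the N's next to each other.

20

Treat the 2 copies of N as a single block. The multiset to arrange is then {NN, I, I, I, Z}, 5 items in all.
That gives (5)!/(3!) = 20 arrangements.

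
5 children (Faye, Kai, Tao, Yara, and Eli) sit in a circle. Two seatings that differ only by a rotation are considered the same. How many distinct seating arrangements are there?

24

Seat Faye anywhere (absorbing the rotational symmetry), then permute the other 4: (4)! = 24.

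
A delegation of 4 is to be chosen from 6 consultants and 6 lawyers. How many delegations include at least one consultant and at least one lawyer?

With no constraint there are C(12,4) = 495 possible selections.
Subtract selections that omit an entire group: no consultants → C(6,4) = 15; no lawyers → C(6,4) = 15.
Both groups omitted at once is impossible, so 495 − 30 = 465.

465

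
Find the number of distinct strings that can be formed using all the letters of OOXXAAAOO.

1260

Letter multiplicities in OOXXAAAOO: A×3, O×4, X×2.
The number of distinct arrangements is 9!/(4!·3!·2!) = 362880/288 = 1260.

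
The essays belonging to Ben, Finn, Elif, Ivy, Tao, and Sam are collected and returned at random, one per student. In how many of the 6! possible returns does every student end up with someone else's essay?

This is the derangement count D_6: permutations of 6 items with no fixed point.
By inclusion–exclusion this is Σ_{j=0}^{6} (−1)^j C(6,j)·(6−j)!.
Computing: 720 − 720 + 360 − 120 + 30 − 6 + 1 = 265.

265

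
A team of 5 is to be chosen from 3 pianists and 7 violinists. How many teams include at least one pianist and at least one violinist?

231

Unrestricted: C(10,5) = 252 ways to pick any 5 of the 10.
Selections missing a whole group: no pianists → C(7,5) = 21; no violinists → C(3,5) = 0.
Both groups omitted at once is impossible, so 252 − 21 = 231.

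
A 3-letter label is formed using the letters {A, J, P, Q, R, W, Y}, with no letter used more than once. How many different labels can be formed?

210

This is a permutation of 3 out of 7: P(7,3) = 7!/4!.
7 × 6 × 5 = 210.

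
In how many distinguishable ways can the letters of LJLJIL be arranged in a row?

60

The 6 letters of LJLJIL have repeats: J appearing twice and L appearing 3 times.
Dividing 6! = 720 by 3!·2! = 12 for the repeated letters gives 60.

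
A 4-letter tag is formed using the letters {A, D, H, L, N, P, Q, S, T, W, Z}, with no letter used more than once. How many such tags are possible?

With no repetition, fill the 4 letters in order: 11 choices, then 10, down to 8.
11 × 10 × 9 × 8 = 7920.

7920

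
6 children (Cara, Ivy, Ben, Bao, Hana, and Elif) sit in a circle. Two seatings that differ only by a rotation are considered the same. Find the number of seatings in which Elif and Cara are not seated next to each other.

72

All circular seatings of 6 people number (5)! = 120.
Those with Elif next to Cara: fuse the pair into one unit and seat 5 units around a circle — 2·(4)! = 48.
Subtracting, 120 − 48 = 72.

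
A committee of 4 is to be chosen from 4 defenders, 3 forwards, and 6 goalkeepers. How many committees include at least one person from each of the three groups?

Total 4-person selections from all 13: C(13,4) = 715.
Selections missing a whole group: no defenders → C(9,4) = 126; no forwards → C(10,4) = 210; no goalkeepers → C(7,4) = 35.
Add back selections omitting two groups (i.e. drawn from a single group): C(4,4) + C(3,4) + C(6,4) = 16.
By inclusion–exclusion: 715 − 371 + 16 = 360.

360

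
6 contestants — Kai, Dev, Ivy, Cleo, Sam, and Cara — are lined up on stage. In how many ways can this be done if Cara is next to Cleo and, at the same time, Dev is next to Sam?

96

Treat {Cara,Cleo} as one block (2 orders) and {Dev,Sam} as another (2 orders).
That leaves 4 units to arrange: 2 × 2 × 4! = 4 × 24 = 96.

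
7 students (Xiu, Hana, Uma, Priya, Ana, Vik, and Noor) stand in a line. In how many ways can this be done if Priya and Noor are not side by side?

3600

There are 7! = 5040 arrangements in all. If Priya and Noor are adjacent, merging them into one block gives 2·(6)! = 1440 arrangements.
Complementary counting: 5040 − 1440 = 3600.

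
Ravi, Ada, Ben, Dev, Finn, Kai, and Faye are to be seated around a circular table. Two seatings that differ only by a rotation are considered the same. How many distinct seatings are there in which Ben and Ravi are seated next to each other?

240

Glue Ben and Ravi into a block (2 internal orders). Seating 6 units around a circle gives (5)! arrangements.
So 2 × (5)! = 2 × 120 = 240.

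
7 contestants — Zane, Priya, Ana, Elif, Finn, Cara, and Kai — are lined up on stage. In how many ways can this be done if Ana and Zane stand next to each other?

Glue Ana and Zane into one block (2 internal orders), leaving 6 units to arrange in a row.
That gives 2 × 6! = 2 × 720 = 1440.

1440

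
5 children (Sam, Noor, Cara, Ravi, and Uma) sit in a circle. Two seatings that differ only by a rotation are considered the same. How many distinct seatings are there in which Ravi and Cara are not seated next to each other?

12

Without the restriction there are (4)! = 24 seatings.
Those with Ravi next to Cara: fuse the pair into one unit and seat 4 units around a circle — 2·(3)! = 12.
Subtracting, 24 − 12 = 12.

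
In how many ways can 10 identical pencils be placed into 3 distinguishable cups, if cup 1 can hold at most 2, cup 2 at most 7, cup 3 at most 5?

12

Ignoring the caps, the number of non-negative solutions to x_1+…+x_3 = 10 is C(12,2) = 66.
Subtract solutions that violate a single cap (substitute x_i' = x_i − (cap_i+1)): x_1 ≥ 3 gives C(9,2) = 36; x_2 ≥ 8 gives C(4,2) = 6; x_3 ≥ 6 gives C(6,2) = 15. Together 57.
Add back pairs where two caps are both exceeded: 0 + 3 + 0 = 3.
By inclusion–exclusion the count is 66 − 57 + 3 = 12.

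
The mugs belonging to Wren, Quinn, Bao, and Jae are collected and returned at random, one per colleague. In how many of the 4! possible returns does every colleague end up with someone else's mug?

Count assignments avoiding every fixed point. For any j of the 4 colleagues fixed to their own mug, the other 4−j can be arranged in (4−j)! ways.
By inclusion–exclusion this is Σ_{j=0}^{4} (−1)^j C(4,j)·(4−j)!.
Computing: 24 − 24 + 12 − 4 + 1 = 9.

9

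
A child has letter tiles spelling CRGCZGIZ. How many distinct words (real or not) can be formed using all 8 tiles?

Letter multiplicities in CRGCZGIZ: C×2, G×2, I×1, R×1, Z×2.
So there are 8! / (2!·2!·2!) = 5040 distinguishable arrangements.

5040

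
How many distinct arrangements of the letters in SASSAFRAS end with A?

With the last slot taken by A, it remains to arrange the other 8 letters (SSSAFRAS).
Those 8 letters have A appearing twice and S appearing 4 times, giving (8)!/(4!·2!) = 840.

840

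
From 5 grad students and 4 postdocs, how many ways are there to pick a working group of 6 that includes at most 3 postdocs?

74

Split by how many postdocs are chosen (0 through 3).
Sum: C(4,0)·C(5,6) + C(4,1)·C(5,5) + C(4,2)·C(5,4) + C(4,3)·C(5,3) = 0 + 4 + 30 + 40 = 74.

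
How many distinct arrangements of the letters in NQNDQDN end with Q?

With the last slot taken by Q, it remains to arrange the other 6 letters (NNDQDN).
Those 6 letters have D appearing twice and N appearing 3 times, giving (6)!/(3!·2!) = 60.

60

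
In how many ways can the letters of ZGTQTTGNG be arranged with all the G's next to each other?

840

Treat the 3 copies of G as a single block. The multiset to arrange is then {GGG, N, Q, T, T, T, Z}, 7 items in all.
That gives (7)!/(3!) = 840 arrangements.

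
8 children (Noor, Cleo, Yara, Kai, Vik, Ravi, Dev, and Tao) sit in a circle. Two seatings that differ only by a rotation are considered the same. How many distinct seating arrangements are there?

5040

Fix one person's seat to break rotational symmetry; the remaining 7 people can be arranged in (7)! = 5040 ways.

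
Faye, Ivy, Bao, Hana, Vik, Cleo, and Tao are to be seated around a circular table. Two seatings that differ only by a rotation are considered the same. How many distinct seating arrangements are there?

Around a circle, 7 distinct people have 7!/7 = (6)! = 720 rotationally distinct seatings.

720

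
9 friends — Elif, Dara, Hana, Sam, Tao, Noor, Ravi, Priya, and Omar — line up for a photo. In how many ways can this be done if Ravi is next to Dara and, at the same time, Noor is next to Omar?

20160

Treat {Ravi,Dara} as one block (2 orders) and {Noor,Omar} as another (2 orders).
That leaves 7 units to arrange: 2 × 2 × 7! = 4 × 5040 = 20160.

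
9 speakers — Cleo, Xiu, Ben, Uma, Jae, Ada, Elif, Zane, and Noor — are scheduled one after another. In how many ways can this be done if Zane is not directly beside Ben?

282240

Of the 9! = 362880 arrangements, those with Zane and Ben adjacent number 2 × 8! = 80640 (treat the pair as a block with 2 internal orders).
Complementary counting: 362880 − 80640 = 282240.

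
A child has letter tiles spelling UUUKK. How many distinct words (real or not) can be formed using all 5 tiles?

10

The 5 letters of UUUKK have repeats: K appearing twice and U appearing 3 times.
Dividing 5! = 120 by 3!·2! = 12 for the repeated letters gives 10.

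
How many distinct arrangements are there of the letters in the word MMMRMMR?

21

Letter multiplicities in MMMRMMR: M×5, R×2.
So there are 7! / (5!·2!) = 21 distinguishable arrangements.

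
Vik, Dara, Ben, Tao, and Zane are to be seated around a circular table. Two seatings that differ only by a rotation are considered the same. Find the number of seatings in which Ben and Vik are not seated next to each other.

Without the restriction there are (4)! = 24 seatings.
Those with Ben next to Vik: fuse the pair into one unit and seat 4 units around a circle — 2·(3)! = 12.
Subtracting, 24 − 12 = 12.

12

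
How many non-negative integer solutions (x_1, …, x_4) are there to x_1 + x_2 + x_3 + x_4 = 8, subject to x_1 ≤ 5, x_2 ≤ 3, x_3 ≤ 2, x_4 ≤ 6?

By stars and bars, unrestricted non-negative solutions to x_1+…+x_4 = 8 number C(8+3,3) = 165.
Subtract solutions that violate a single cap (substitute x_i' = x_i − (cap_i+1)): x_1 ≥ 6 gives C(5,3) = 10; x_2 ≥ 4 gives C(7,3) = 35; x_3 ≥ 3 gives C(8,3) = 56; x_4 ≥ 7 gives C(4,3) = 4. Together 105.
Add back pairs where two caps are both exceeded: 0 + 0 + 0 + 4 + 0 + 0 = 4.
By inclusion–exclusion the count is 165 − 105 + 4 = 64.

64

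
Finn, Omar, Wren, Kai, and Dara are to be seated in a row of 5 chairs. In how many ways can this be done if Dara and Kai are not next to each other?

72

There are 5! = 120 arrangements in all. If Dara and Kai are adjacent, merging them into one block gives 2·(4)! = 48 arrangements.
Complementary counting: 120 − 48 = 72.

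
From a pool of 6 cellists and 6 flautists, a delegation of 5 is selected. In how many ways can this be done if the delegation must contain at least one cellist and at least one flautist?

With no constraint there are C(12,5) = 792 possible selections.
Subtract selections that omit an entire group: no cellists → C(6,5) = 6; no flautists → C(6,5) = 6.
Both groups omitted at once is impossible, so 792 − 12 = 780.

780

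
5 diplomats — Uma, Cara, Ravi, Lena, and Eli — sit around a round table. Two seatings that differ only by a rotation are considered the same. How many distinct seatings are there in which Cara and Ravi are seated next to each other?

Treat {Cara, Ravi} as one unit (2 internal orders) and seat the resulting 4 units around the table: (3)! circular arrangements.
So 2 × (3)! = 2 × 6 = 12.

12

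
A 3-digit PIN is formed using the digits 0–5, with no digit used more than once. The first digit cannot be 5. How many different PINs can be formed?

100

The first digit has 6−1 = 5 choices (anything except 5).
The remaining 2 digits are filled from the other 5 symbols without repetition: 5 × 4 = 20.
Total: 5 × 20 = 100.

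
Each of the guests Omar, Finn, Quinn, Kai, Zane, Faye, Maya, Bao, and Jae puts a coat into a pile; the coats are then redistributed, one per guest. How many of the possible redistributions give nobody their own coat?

Count assignments avoiding every fixed point. For any j of the 9 guests fixed to their own coat, the other 9−j can be arranged in (9−j)! ways.
By inclusion–exclusion this is Σ_{j=0}^{9} (−1)^j C(9,j)·(9−j)!.
Computing: 362880 − 362880 + 181440 − 60480 + 15120 − 3024 + 504 − 72 + 9 − 1 = 133496.

133496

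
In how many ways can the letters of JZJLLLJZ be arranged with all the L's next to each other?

Treat the 3 copies of L as a single block. The multiset to arrange is then {LLL, J, J, J, Z, Z}, 6 items in all.
That gives (6)!/(3!·2!) = 60 arrangements.

60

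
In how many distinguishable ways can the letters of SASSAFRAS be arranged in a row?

2520

Letter multiplicities in SASSAFRAS: A×3, F×1, R×1, S×4.
So there are 9! / (4!·3!) = 2520 distinguishable arrangements.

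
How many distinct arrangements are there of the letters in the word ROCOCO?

60

The 6 letters of ROCOCO have repeats: C appearing twice and O appearing 3 times.
The number of distinct arrangements is 6!/(3!·2!) = 720/12 = 60.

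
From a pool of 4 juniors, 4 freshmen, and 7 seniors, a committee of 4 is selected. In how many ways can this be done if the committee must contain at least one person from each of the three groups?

672

Unrestricted: C(15,4) = 1365 ways to pick any 4 of the 15.
Subtract selections that omit an entire group: no juniors → C(11,4) = 330; no freshmen → C(11,4) = 330; no seniors → C(8,4) = 70.
Add back selections omitting two groups (i.e. drawn from a single group): C(4,4) + C(4,4) + C(7,4) = 37.
By inclusion–exclusion: 1365 − 730 + 37 = 672.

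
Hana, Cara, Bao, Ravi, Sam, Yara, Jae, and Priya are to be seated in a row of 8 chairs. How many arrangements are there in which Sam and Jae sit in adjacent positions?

10080

Place the 6 others and the Sam-Jae pair as 7 objects in a line; the pair has 2 internal arrangements.
That gives 2 × 7! = 2 × 5040 = 10080.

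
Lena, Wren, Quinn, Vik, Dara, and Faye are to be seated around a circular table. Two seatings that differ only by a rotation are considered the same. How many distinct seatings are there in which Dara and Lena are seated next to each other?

48

Glue Dara and Lena into a block (2 internal orders). Seating 5 units around a circle gives (4)! arrangements.
So 2 × (4)! = 2 × 24 = 48.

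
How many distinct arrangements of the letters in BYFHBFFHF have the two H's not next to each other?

2940

Total arrangements of BYFHBFFHF: 9!/(4!·2!·2!) = 3780.
If the two H's are adjacent, glue them into one block, leaving 8 items to arrange: (8)!/(4!·2!) = 840 ways.
Subtracting, 3780 − 840 = 2940 arrangements keep the H's apart.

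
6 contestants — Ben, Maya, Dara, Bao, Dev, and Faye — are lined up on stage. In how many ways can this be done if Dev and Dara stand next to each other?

Glue Dev and Dara into one block (2 internal orders), leaving 5 units to arrange in a row.
That gives 2 × 5! = 2 × 120 = 240.

240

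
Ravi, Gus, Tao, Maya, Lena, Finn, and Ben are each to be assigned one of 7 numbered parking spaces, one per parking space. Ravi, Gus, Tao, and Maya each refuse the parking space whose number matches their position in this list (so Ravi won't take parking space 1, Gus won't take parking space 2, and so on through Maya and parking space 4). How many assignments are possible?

2790

Let Aᵢ (for 1 ≤ i ≤ 4) be the placements that put person i in their forbidden parking space. Any j of these fix j positions, leaving (7−j)! ways to fill the rest, and there are C(4,j) ways to pick which j.
By inclusion–exclusion, the number of valid placements is Σ_{j=0}^{4} (−1)^j C(4,j)·(7−j)!.
Computing: 5040 − 2880 + 720 − 96 + 6 = 2790.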